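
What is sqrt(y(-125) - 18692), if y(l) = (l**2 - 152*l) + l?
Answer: 8*sqrt(247) ≈ 125.73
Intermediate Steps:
y(l) = l**2 - 151*l
sqrt(y(-125) - 18692) = sqrt(-125*(-151 - 125) - 18692) = sqrt(-125*(-276) - 18692) = sqrt(34500 - 18692) = sqrt(15808) = 8*sqrt(247)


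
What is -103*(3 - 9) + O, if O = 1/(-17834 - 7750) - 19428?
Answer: -481235041/25584 ≈ -18810.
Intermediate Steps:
O = -497045953/25584 (O = 1/(-25584) - 19428 = -1/25584 - 19428 = -497045953/25584 ≈ -19428.)
-103*(3 - 9) + O = -103*(3 - 9) - 497045953/25584 = -103*(-6) - 497045953/25584 = 618 - 497045953/25584 = -481235041/25584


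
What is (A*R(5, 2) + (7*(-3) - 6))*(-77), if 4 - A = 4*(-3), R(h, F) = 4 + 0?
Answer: -2849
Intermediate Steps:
R(h, F) = 4
A = 16 (A = 4 - 4*(-3) = 4 - 1*(-12) = 4 + 12 = 16)
(A*R(5, 2) + (7*(-3) - 6))*(-77) = (16*4 + (7*(-3) - 6))*(-77) = (64 + (-21 - 6))*(-77) = (64 - 27)*(-77) = 37*(-77) = -2849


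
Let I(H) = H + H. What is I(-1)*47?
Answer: -94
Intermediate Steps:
I(H) = 2*H
I(-1)*47 = (2*(-1))*47 = -2*47 = -94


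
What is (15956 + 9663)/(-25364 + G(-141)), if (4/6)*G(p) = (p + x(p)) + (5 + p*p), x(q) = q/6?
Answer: 102476/16873 ≈ 6.0734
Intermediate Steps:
x(q) = q/6 (x(q) = q*(⅙) = q/6)
G(p) = 15/2 + 3*p²/2 + 7*p/4 (G(p) = 3*((p + p/6) + (5 + p*p))/2 = 3*(7*p/6 + (5 + p²))/2 = 3*(5 + p² + 7*p/6)/2 = 15/2 + 3*p²/2 + 7*p/4)
(15956 + 9663)/(-25364 + G(-141)) = (15956 + 9663)/(-25364 + (15/2 + (3/2)*(-141)² + (7/4)*(-141))) = 25619/(-25364 + (15/2 + (3/2)*19881 - 987/4)) = 25619/(-25364 + (15/2 + 59643/2 - 987/4)) = 25619/(-25364 + 118329/4) = 25619/(16873/4) = 25619*(4/16873) = 102476/16873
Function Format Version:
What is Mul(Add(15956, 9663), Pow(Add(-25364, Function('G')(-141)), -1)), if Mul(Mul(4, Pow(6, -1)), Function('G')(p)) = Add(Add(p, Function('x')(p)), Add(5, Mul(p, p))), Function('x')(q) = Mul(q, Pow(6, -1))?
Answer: Rational(102476, 16873) ≈ 6.0734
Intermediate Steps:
Function('x')(q) = Mul(Rational(1, 6), q) (Function('x')(q) = Mul(q, Rational(1, 6)) = Mul(Rational(1, 6), q))
Function('G')(p) = Add(Rational(15, 2), Mul(Rational(3, 2), Pow(p, 2)), Mul(Rational(7, 4), p)) (Function('G')(p) = Mul(Rational(3, 2), Add(Add(p, Mul(Rational(1, 6), p)), Add(5, Mul(p, p)))) = Mul(Rational(3, 2), Add(Mul(Rational(7, 6), p), Add(5, Pow(p, 2)))) = Mul(Rational(3, 2), Add(5, Pow(p, 2), Mul(Rational(7, 6), p))) = Add(Rational(15, 2), Mul(Rational(3, 2), Pow(p, 2)), Mul(Rational(7, 4), p)))
Mul(Add(15956, 9663), Pow(Add(-25364, Function('G')(-141)), -1)) = Mul(Add(15956, 9663), Pow(Add(-25364, Add(Rational(15, 2), Mul(Rational(3, 2), Pow(-141, 2)), Mul(Rational(7, 4), -141))), -1)) = Mul(25619, Pow(Add(-25364, Add(Rational(15, 2), Mul(Rational(3, 2), 19881), Rational(-987, 4))), -1)) = Mul(25619, Pow(Add(-25364, Add(Rational(15, 2), Rational(59643, 2), Rational(-987, 4))), -1)) = Mul(25619, Pow(Add(-25364, Rational(118329, 4)), -1)) = Mul(25619, Pow(Rational(16873, 4), -1)) = Mul(25619, Rational(4, 16873)) = Rational(102476, 16873)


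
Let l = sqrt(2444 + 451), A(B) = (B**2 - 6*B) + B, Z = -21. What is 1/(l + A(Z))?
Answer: 182/98407 - sqrt(2895)/295221 ≈ 0.0016672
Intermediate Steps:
A(B) = B**2 - 5*B
l = sqrt(2895) ≈ 53.805
1/(l + A(Z)) = 1/(sqrt(2895) - 21*(-5 - 21)) = 1/(sqrt(2895) - 21*(-26)) = 1/(sqrt(2895) + 546) = 1/(546 + sqrt(2895))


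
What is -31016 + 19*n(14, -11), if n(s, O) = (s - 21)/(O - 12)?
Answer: -713235/23 ≈ -31010.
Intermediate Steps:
n(s, O) = (-21 + s)/(-12 + O)
-31016 + 19*n(14, -11) = -31016 + 19*((-21 + 14)/(-12 - 11)) = -31016 + 19*(-7/(-23)) = -31016 + 19*(-1/23*(-7)) = -31016 + 19*(7/23) = -31016 + 133/23 = -713235/23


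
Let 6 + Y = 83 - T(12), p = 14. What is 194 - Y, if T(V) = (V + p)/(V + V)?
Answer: 1417/12 ≈ 118.08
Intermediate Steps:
T(V) = (14 + V)/(2*V) (T(V) = (V + 14)/(V + V) = (14 + V)/((2*V)) = (14 + V)*(1/(2*V)) = (14 + V)/(2*V))
Y = 911/12 (Y = -6 + (83 - (14 + 12)/(2*12)) = -6 + (83 - 26/(2*12)) = -6 + (83 - 1*13/12) = -6 + (83 - 13/12) = -6 + 983/12 = 911/12 ≈ 75.917)
194 - Y = 194 - 1*911/12 = 194 - 911/12 = 1417/12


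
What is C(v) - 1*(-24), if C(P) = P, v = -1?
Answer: 23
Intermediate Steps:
C(v) - 1*(-24) = -1 - 1*(-24) = -1 + 24 = 23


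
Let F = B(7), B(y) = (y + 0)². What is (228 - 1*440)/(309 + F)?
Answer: -106/179 ≈ -0.59218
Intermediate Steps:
B(y) = y²
F = 49 (F = 7² = 49)
(228 - 1*440)/(309 + F) = (228 - 1*440)/(309 + 49) = (228 - 440)/358 = -212*1/358 = -106/179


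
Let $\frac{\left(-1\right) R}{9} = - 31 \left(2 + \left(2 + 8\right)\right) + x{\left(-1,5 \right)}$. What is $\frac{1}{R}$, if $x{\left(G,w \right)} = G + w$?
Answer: $\frac{1}{3312} \approx 0.00030193$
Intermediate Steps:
$R = 3312$ ($R = - 9 \left(- 31 \left(2 + \left(2 + 8\right)\right) + \left(-1 + 5\right)\right) = - 9 \left(- 31 \left(2 + 10\right) + 4\right) = - 9 \left(\left(-31\right) 12 + 4\right) = - 9 \left(-372 + 4\right) = \left(-9\right) \left(-368\right) = 3312$)
$\frac{1}{R} = \frac{1}{3312}$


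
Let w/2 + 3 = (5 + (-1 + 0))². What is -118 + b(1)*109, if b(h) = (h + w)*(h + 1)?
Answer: 5768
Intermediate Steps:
w = 26 (w = -6 + 2*(5 + (-1 + 0))² = -6 + 2*(5 - 1)² = -6 + 2*4² = -6 + 2*16 = -6 + 32 = 26)
b(h) = (1 + h)*(26 + h) (b(h) = (h + 26)*(h + 1) = (26 + h)*(1 + h) = (1 + h)*(26 + h))
-118 + b(1)*109 = -118 + (26 + 1² + 27*1)*109 = -118 + (26 + 1 + 27)*109 = -118 + 54*109 = -118 + 5886 = 5768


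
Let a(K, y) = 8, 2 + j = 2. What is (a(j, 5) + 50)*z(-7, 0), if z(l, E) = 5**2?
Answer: 1450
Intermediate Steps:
j = 0 (j = -2 + 2 = 0)
z(l, E) = 25
(a(j, 5) + 50)*z(-7, 0) = (8 + 50)*25 = 58*25 = 1450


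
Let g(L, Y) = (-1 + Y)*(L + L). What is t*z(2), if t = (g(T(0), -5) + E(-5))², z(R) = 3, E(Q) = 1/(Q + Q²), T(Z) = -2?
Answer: 694083/400 ≈ 1735.2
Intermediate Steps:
g(L, Y) = 2*L*(-1 + Y) (g(L, Y) = (-1 + Y)*(2*L) = 2*L*(-1 + Y))
t = 231361/400 (t = (2*(-2)*(-1 - 5) + 1/((-5)*(1 - 5)))² = (2*(-2)*(-6) - ⅕/(-4))² = (24 - ⅕*(-¼))² = (24 + 1/20)² = (481/20)² = 231361/400 ≈ 578.40)
t*z(2) = (231361/400)*3 = 694083/400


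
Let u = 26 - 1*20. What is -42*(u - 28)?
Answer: 924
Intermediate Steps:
u = 6 (u = 26 - 20 = 6)
-42*(u - 28) = -42*(6 - 28) = -42*(-22) = 924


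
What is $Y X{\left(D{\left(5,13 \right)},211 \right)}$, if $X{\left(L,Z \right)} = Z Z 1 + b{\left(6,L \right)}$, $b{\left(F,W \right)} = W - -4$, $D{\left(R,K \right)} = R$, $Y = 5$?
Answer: $222650$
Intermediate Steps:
$b{\left(F,W \right)} = 4 + W$ ($b{\left(F,W \right)} = W + 4 = 4 + W$)
$X{\left(L,Z \right)} = 4 + L + Z^{2}$ ($X{\left(L,Z \right)} = Z Z 1 + \left(4 + L\right) = Z Z + \left(4 + L\right) = Z^{2} + \left(4 + L\right) = 4 + L + Z^{2}$)
$Y X{\left(D{\left(5,13 \right)},211 \right)} = 5 \left(4 + 5 + 211^{2}\right) = 5 \left(4 + 5 + 44521\right) = 5 \cdot 44530 = 222650$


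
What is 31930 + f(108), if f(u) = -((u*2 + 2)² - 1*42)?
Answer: -15552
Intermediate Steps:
f(u) = 42 - (2 + 2*u)² (f(u) = -((2*u + 2)² - 42) = -((2 + 2*u)² - 42) = -(-42 + (2 + 2*u)²) = 42 - (2 + 2*u)²)
31930 + f(108) = 31930 + (42 - 4*(1 + 108)²) = 31930 + (42 - 4*109²) = 31930 + (42 - 4*11881) = 31930 + (42 - 47524) = 31930 - 47482 = -15552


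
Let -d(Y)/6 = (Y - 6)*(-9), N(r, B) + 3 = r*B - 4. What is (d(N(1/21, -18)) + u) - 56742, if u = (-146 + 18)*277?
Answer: -650624/7 ≈ -92946.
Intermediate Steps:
u = -35456 (u = -128*277 = -35456)
N(r, B) = -7 + B*r (N(r, B) = -3 + (r*B - 4) = -3 + (B*r - 4) = -3 + (-4 + B*r) = -7 + B*r)
d(Y) = -324 + 54*Y (d(Y) = -6*(Y - 6)*(-9) = -6*(-6 + Y)*(-9) = -6*(54 - 9*Y) = -324 + 54*Y)
(d(N(1/21, -18)) + u) - 56742 = ((-324 + 54*(-7 - 18/21)) - 35456) - 56742 = ((-324 + 54*(-7 - 18*1/21)) - 35456) - 56742 = ((-324 + 54*(-7 - 6/7)) - 35456) - 56742 = ((-324 + 54*(-55/7)) - 35456) - 56742 = ((-324 - 2970/7) - 35456) - 56742 = (-5238/7 - 35456) - 56742 = -253430/7 - 56742 = -650624/7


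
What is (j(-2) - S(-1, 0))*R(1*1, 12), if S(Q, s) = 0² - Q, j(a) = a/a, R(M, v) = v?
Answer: 0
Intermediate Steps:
j(a) = 1
S(Q, s) = -Q (S(Q, s) = 0 - Q = -Q)
(j(-2) - S(-1, 0))*R(1*1, 12) = (1 - (-1)*(-1))*12 = (1 - 1*1)*12 = (1 - 1)*12 = 0*12 = 0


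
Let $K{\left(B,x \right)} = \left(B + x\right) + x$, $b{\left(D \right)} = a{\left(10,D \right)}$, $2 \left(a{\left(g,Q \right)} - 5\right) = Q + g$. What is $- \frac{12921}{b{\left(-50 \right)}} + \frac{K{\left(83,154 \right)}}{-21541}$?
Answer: $\frac{92775132}{107705} \approx 861.38$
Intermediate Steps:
$a{\left(g,Q \right)} = 5 + \frac{Q}{2} + \frac{g}{2}$ ($a{\left(g,Q \right)} = 5 + \frac{Q + g}{2} = 5 + \left(\frac{Q}{2} + \frac{g}{2}\right) = 5 + \frac{Q}{2} + \frac{g}{2}$)
$b{\left(D \right)} = 10 + \frac{D}{2}$ ($b{\left(D \right)} = 5 + \frac{D}{2} + \frac{1}{2} \cdot 10 = 5 + \frac{D}{2} + 5 = 10 + \frac{D}{2}$)
$K{\left(B,x \right)} = B + 2 x$
$- \frac{12921}{b{\left(-50 \right)}} + \frac{K{\left(83,154 \right)}}{-21541} = - \frac{12921}{10 + \frac{1}{2} \left(-50\right)} + \frac{83 + 2 \cdot 154}{-21541} = - \frac{12921}{10 - 25} + \left(83 + 308\right) \left(- \frac{1}{21541}\right) = - \frac{12921}{-15} + 391 \left(- \frac{1}{21541}\right) = \left(-12921\right) \left(- \frac{1}{15}\right) - \frac{391}{21541} = \frac{4307}{5} - \frac{391}{21541} = \frac{92775132}{107705}$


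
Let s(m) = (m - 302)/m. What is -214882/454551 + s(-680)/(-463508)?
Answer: -33864062043581/71633928468720 ≈ -0.47274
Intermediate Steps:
s(m) = (-302 + m)/m
-214882/454551 + s(-680)/(-463508) = -214882/454551 + ((-302 - 680)/(-680))/(-463508) = -214882*1/454551 - 1/680*(-982)*(-1/463508) = -214882/454551 + (491/340)*(-1/463508) = -214882/454551 - 491/157592720 = -33864062043581/71633928468720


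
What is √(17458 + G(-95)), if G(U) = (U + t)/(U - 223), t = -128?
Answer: √1765493706/318 ≈ 132.13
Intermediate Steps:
G(U) = (-128 + U)/(-223 + U) (G(U) = (U - 128)/(U - 223) = (-128 + U)/(-223 + U))
√(17458 + G(-95)) = √(17458 + (-128 - 95)/(-223 - 95)) = √(17458 - 223/(-318)) = √(17458 - 1/318*(-223)) = √(17458 + 223/318) = √(5551867/318) = √1765493706/318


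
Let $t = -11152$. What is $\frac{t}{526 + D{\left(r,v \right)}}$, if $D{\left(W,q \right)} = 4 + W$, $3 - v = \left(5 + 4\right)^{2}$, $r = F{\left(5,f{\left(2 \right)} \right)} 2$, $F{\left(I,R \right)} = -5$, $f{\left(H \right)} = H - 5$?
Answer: $- \frac{1394}{65} \approx -21.446$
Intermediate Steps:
$f{\left(H \right)} = -5 + H$ ($f{\left(H \right)} = H - 5 = -5 + H$)
$r = -10$ ($r = \left(-5\right) 2 = -10$)
$v = -78$ ($v = 3 - \left(5 + 4\right)^{2} = 3 - 9^{2} = 3 - 81 = -78$)
$\frac{t}{526 + D{\left(r,v \right)}} = - \frac{11152}{526 + \left(4 - 10\right)} = - \frac{11152}{526 - 6} = - \frac{11152}{520} = \left(-11152\right) \frac{1}{520} = - \frac{1394}{65}$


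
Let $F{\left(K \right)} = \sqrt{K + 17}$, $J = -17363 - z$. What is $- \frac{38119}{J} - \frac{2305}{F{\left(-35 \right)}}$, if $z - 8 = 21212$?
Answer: $\frac{38119}{38583} + \frac{2305 i \sqrt{2}}{6} \approx 0.98797 + 543.29 i$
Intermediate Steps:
$z = 21220$ ($z = 8 + 21212 = 21220$)
$J = -38583$ ($J = -17363 - 21220 = -38583$)
$F{\left(K \right)} = \sqrt{17 + K}$
$- \frac{38119}{J} - \frac{2305}{F{\left(-35 \right)}} = - \frac{38119}{-38583} - \frac{2305}{\sqrt{17 - 35}} = \left(-38119\right) \left(- \frac{1}{38583}\right) - \frac{2305}{\sqrt{-18}} = \frac{38119}{38583} - \frac{2305}{3 i \sqrt{2}} = \frac{38119}{38583} - 2305 \left(- \frac{i \sqrt{2}}{6}\right) = \frac{38119}{38583} + \frac{2305 i \sqrt{2}}{6}$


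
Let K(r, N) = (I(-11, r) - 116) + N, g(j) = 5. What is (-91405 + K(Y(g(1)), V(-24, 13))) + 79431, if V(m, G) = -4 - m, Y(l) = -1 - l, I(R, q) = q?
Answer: -12076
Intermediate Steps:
K(r, N) = -116 + N + r (K(r, N) = (r - 116) + N = (-116 + r) + N = -116 + N + r)
(-91405 + K(Y(g(1)), V(-24, 13))) + 79431 = (-91405 + (-116 + (-4 - 1*(-24)) + (-1 - 1*5))) + 79431 = (-91405 + (-116 + (-4 + 24) + (-1 - 5))) + 79431 = (-91405 + (-116 + 20 - 6)) + 79431 = (-91405 - 102) + 79431 = -91507 + 79431 = -12076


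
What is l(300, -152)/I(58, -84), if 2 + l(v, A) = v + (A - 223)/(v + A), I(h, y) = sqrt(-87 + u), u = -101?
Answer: -43729*I*sqrt(47)/13912 ≈ -21.549*I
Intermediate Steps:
I(h, y) = 2*I*sqrt(47) (I(h, y) = sqrt(-87 - 101) = sqrt(-188) = 2*I*sqrt(47))
l(v, A) = -2 + v + (-223 + A)/(A + v) (l(v, A) = -2 + (v + (A - 223)/(v + A)) = -2 + (v + (-223 + A)/(A + v)) = -2 + v + (-223 + A)/(A + v))
l(300, -152)/I(58, -84) = ((-223 + 300**2 - 1*(-152) - 2*300 - 152*300)/(-152 + 300))/((2*I*sqrt(47))) = ((-223 + 90000 + 152 - 600 - 45600)/148)*(-I*sqrt(47)/94) = ((1/148)*43729)*(-I*sqrt(47)/94) = 43729*(-I*sqrt(47)/94)/148 = -43729*I*sqrt(47)/13912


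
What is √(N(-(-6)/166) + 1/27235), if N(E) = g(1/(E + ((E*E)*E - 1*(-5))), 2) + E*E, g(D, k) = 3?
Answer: √15336511894015/2260505 ≈ 1.7324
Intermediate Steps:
N(E) = 3 + E² (N(E) = 3 + E*E = 3 + E²)
√(N(-(-6)/166) + 1/27235) = √((3 + (-(-6)/166)²) + 1/27235) = √((3 + (-1*(-3/83))²) + 1/27235) = √((3 + (3/83)²) + 1/27235) = √((3 + 9/6889) + 1/27235) = √(20676/6889 + 1/27235) = √(563117749/187621915) = √15336511894015/2260505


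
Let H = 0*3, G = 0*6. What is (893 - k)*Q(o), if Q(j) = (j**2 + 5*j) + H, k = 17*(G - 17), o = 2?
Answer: 16548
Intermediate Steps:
G = 0
H = 0
k = -289 (k = 17*(0 - 17) = 17*(-17) = -289)
Q(j) = j**2 + 5*j (Q(j) = (j**2 + 5*j) + 0 = j**2 + 5*j)
(893 - k)*Q(o) = (893 - 1*(-289))*(2*(5 + 2)) = (893 + 289)*(2*7) = 1182*14 = 16548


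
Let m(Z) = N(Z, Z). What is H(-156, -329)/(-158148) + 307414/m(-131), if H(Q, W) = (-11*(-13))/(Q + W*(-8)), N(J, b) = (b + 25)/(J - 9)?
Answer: 8426282715015461/20753445744 ≈ 4.0602e+5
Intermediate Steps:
N(J, b) = (25 + b)/(-9 + J)
m(Z) = (25 + Z)/(-9 + Z)
H(Q, W) = 143/(Q - 8*W)
H(-156, -329)/(-158148) + 307414/m(-131) = (143/(-156 - 8*(-329)))/(-158148) + 307414/(((25 - 131)/(-9 - 131))) = (143/(-156 + 2632))*(-1/158148) + 307414/((-106/(-140))) = (143/2476)*(-1/158148) + 307414/((-1/140*(-106))) = (143*(1/2476))*(-1/158148) + 307414/(53/70) = (143/2476)*(-1/158148) + 307414*(70/53) = -143/391574448 + 21518980/53 = 8426282715015461/20753445744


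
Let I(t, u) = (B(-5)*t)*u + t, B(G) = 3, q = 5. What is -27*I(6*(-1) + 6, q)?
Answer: 0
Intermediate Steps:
I(t, u) = t + 3*t*u (I(t, u) = (3*t)*u + t = 3*t*u + t = t + 3*t*u)
-27*I(6*(-1) + 6, q) = -27*(6*(-1) + 6)*(1 + 3*5) = -27*(-6 + 6)*(1 + 15) = -0*16 = -27*0 = 0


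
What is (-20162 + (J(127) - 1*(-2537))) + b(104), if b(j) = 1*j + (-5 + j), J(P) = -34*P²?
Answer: -565808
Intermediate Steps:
b(j) = -5 + 2*j (b(j) = j + (-5 + j) = -5 + 2*j)
(-20162 + (J(127) - 1*(-2537))) + b(104) = (-20162 + (-34*127² - 1*(-2537))) + (-5 + 2*104) = (-20162 + (-34*16129 + 2537)) + (-5 + 208) = (-20162 + (-548386 + 2537)) + 203 = (-20162 - 545849) + 203 = -566011 + 203 = -565808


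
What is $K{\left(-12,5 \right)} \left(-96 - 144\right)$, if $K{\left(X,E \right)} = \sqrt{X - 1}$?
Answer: $- 240 i \sqrt{13} \approx - 865.33 i$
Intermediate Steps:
$K{\left(X,E \right)} = \sqrt{-1 + X}$
$K{\left(-12,5 \right)} \left(-96 - 144\right) = \sqrt{-1 - 12} \left(-96 - 144\right) = \sqrt{-13} \left(-240\right) = i \sqrt{13} \left(-240\right) = - 240 i \sqrt{13}$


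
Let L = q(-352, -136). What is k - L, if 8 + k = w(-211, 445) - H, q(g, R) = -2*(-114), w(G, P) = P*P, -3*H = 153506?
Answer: 746873/3 ≈ 2.4896e+5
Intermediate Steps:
H = -153506/3 (H = -1/3*153506 = -153506/3 ≈ -51169.)
w(G, P) = P**2
q(g, R) = 228
L = 228
k = 747557/3 (k = -8 + (445**2 - 1*(-153506/3)) = -8 + (198025 + 153506/3) = -8 + 747581/3 = 747557/3 ≈ 2.4919e+5)
k - L = 747557/3 - 1*228 = 747557/3 - 228 = 746873/3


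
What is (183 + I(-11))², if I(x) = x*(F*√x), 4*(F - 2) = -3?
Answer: 502549/16 - 10065*I*√11/2 ≈ 31409.0 - 16691.0*I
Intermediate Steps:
F = 5/4 (F = 2 + (¼)*(-3) = 2 - ¾ = 5/4 ≈ 1.2500)
I(x) = 5*x^(3/2)/4 (I(x) = x*(5*√x/4) = 5*x^(3/2)/4)
(183 + I(-11))² = (183 + 5*(-11)^(3/2)/4)² = (183 + 5*(-11*I*√11)/4)² = (183 - 55*I*√11/4)²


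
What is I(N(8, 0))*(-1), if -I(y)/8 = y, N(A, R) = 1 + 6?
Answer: 56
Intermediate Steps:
N(A, R) = 7
I(y) = -8*y
I(N(8, 0))*(-1) = -8*7*(-1) = -56*(-1) = 56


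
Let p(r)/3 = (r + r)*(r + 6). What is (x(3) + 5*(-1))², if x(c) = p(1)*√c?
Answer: 5317 - 420*√3 ≈ 4589.5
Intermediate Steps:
p(r) = 6*r*(6 + r) (p(r) = 3*((r + r)*(r + 6)) = 3*((2*r)*(6 + r)) = 3*(2*r*(6 + r)) = 6*r*(6 + r))
x(c) = 42*√c (x(c) = (6*1*(6 + 1))*√c = (6*1*7)*√c = 42*√c)
(x(3) + 5*(-1))² = (42*√3 + 5*(-1))² = (42*√3 - 5)² = (-5 + 42*√3)²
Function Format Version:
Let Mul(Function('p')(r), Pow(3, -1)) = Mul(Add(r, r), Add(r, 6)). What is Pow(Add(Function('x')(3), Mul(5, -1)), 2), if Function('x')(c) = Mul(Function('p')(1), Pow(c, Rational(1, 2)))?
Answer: Add(5317, Mul(-420, Pow(3, Rational(1, 2)))) ≈ 4589.5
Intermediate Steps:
Function('p')(r) = Mul(6, r, Add(6, r)) (Function('p')(r) = Mul(3, Mul(Add(r, r), Add(r, 6))) = Mul(3, Mul(Mul(2, r), Add(6, r))) = Mul(3, Mul(2, r, Add(6, r))) = Mul(6, r, Add(6, r)))
Function('x')(c) = Mul(42, Pow(c, Rational(1, 2))) (Function('x')(c) = Mul(Mul(6, 1, Add(6, 1)), Pow(c, Rational(1, 2))) = Mul(Mul(6, 1, 7), Pow(c, Rational(1, 2))) = Mul(42, Pow(c, Rational(1, 2))))
Pow(Add(Function('x')(3), Mul(5, -1)), 2) = Pow(Add(Mul(42, Pow(3, Rational(1, 2))), Mul(5, -1)), 2) = Pow(Add(Mul(42, Pow(3, Rational(1, 2))), -5), 2) = Pow(Add(-5, Mul(42, Pow(3, Rational(1, 2)))), 2)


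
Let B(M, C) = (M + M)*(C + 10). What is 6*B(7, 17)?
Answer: 2268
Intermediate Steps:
B(M, C) = 2*M*(10 + C) (B(M, C) = (2*M)*(10 + C) = 2*M*(10 + C))
6*B(7, 17) = 6*(2*7*(10 + 17)) = 6*(2*7*27) = 6*378 = 2268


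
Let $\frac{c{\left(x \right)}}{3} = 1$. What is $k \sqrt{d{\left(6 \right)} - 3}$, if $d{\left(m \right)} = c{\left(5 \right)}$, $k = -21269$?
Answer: $0$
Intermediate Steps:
$c{\left(x \right)} = 3$ ($c{\left(x \right)} = 3 \cdot 1 = 3$)
$d{\left(m \right)} = 3$
$k \sqrt{d{\left(6 \right)} - 3} = - 21269 \sqrt{3 - 3} = - 21269 \sqrt{0} = \left(-21269\right) 0 = 0$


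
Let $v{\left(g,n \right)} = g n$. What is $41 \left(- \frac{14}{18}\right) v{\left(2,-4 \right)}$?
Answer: $\frac{2296}{9} \approx 255.11$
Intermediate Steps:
$41 \left(- \frac{14}{18}\right) v{\left(2,-4 \right)} = 41 \left(- \frac{14}{18}\right) 2 \left(-4\right) = 41 \left(\left(-14\right) \frac{1}{18}\right) \left(-8\right) = 41 \left(- \frac{7}{9}\right) \left(-8\right) = \left(- \frac{287}{9}\right) \left(-8\right) = \frac{2296}{9}$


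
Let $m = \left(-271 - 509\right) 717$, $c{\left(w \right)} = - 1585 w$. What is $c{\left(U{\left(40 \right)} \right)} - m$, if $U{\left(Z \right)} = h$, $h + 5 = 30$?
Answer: $519635$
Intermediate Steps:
$h = 25$ ($h = -5 + 30 = 25$)
$U{\left(Z \right)} = 25$
$m = -559260$ ($m = \left(-780\right) 717 = -559260$)
$c{\left(U{\left(40 \right)} \right)} - m = \left(-1585\right) 25 - -559260 = -39625 + 559260 = 519635$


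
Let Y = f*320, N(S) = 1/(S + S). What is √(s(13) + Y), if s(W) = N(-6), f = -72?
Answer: I*√829443/6 ≈ 151.79*I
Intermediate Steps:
N(S) = 1/(2*S)
Y = -23040 (Y = -72*320 = -23040)
s(W) = -1/12 (s(W) = (½)/(-6) = (½)*(-⅙) = -1/12)
√(s(13) + Y) = √(-1/12 - 23040) = √(-276481/12) = I*√829443/6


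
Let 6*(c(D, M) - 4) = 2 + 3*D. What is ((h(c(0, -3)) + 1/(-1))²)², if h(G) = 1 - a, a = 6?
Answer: 1296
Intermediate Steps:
c(D, M) = 13/3 + D/2 (c(D, M) = 4 + (2 + 3*D)/6 = 4 + (⅓ + D/2) = 13/3 + D/2)
h(G) = -5 (h(G) = 1 - 1*6 = 1 - 6 = -5)
((h(c(0, -3)) + 1/(-1))²)² = ((-5 + 1/(-1))²)² = ((-5 - 1)²)² = ((-6)²)² = 36² = 1296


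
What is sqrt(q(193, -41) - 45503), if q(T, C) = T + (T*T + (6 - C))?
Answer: I*sqrt(8014) ≈ 89.521*I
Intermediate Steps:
q(T, C) = 6 + T + T**2 - C (q(T, C) = T + (T**2 + (6 - C)) = T + (6 + T**2 - C) = 6 + T + T**2 - C)
sqrt(q(193, -41) - 45503) = sqrt((6 + 193 + 193**2 - 1*(-41)) - 45503) = sqrt((6 + 193 + 37249 + 41) - 45503) = sqrt(37489 - 45503) = sqrt(-8014) = I*sqrt(8014)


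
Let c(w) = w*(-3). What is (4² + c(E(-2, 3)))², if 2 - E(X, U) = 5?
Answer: 625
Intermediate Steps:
E(X, U) = -3 (E(X, U) = 2 - 1*5 = 2 - 5 = -3)
c(w) = -3*w
(4² + c(E(-2, 3)))² = (4² - 3*(-3))² = (16 + 9)² = 25² = 625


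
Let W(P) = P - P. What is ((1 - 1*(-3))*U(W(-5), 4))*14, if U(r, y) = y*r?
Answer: 0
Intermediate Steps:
W(P) = 0
U(r, y) = r*y
((1 - 1*(-3))*U(W(-5), 4))*14 = ((1 - 1*(-3))*(0*4))*14 = ((1 + 3)*0)*14 = (4*0)*14 = 0*14 = 0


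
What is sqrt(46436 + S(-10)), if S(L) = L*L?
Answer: 2*sqrt(11634) ≈ 215.72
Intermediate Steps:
S(L) = L**2
sqrt(46436 + S(-10)) = sqrt(46436 + (-10)**2) = sqrt(46436 + 100) = sqrt(46536) = 2*sqrt(11634)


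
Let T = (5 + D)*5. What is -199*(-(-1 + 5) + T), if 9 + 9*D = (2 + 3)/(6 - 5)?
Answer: -33631/9 ≈ -3736.8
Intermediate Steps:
D = -4/9 (D = -1 + ((2 + 3)/(6 - 5))/9 = -1 + (5/1)/9 = -1 + (5*1)/9 = -1 + (1/9)*5 = -1 + 5/9 = -4/9 ≈ -0.44444)
T = 205/9 (T = (5 - 4/9)*5 = (41/9)*5 = 205/9 ≈ 22.778)
-199*(-(-1 + 5) + T) = -199*(-(-1 + 5) + 205/9) = -199*(-1*4 + 205/9) = -199*(-4 + 205/9) = -199*169/9 = -33631/9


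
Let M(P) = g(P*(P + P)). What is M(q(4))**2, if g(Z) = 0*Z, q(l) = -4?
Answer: 0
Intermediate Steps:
g(Z) = 0
M(P) = 0
M(q(4))**2 = 0**2 = 0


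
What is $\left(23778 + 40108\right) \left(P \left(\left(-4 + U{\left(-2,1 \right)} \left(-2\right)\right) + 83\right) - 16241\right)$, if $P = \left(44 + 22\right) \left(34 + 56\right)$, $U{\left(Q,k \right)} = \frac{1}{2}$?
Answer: $28562088994$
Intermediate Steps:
$U{\left(Q,k \right)} = \frac{1}{2}$
$P = 5940$ ($P = 66 \cdot 90 = 5940$)
$\left(23778 + 40108\right) \left(P \left(\left(-4 + U{\left(-2,1 \right)} \left(-2\right)\right) + 83\right) - 16241\right) = \left(23778 + 40108\right) \left(5940 \left(\left(-4 + \frac{1}{2} \left(-2\right)\right) + 83\right) - 16241\right) = 63886 \left(5940 \left(\left(-4 - 1\right) + 83\right) - 16241\right) = 63886 \left(5940 \left(-5 + 83\right) - 16241\right) = 63886 \left(5940 \cdot 78 - 16241\right) = 63886 \left(463320 - 16241\right) = 63886 \cdot 447079 = 28562088994$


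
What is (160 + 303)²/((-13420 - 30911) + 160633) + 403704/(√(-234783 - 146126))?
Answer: 214369/116302 - 403704*I*√380909/380909 ≈ 1.8432 - 654.11*I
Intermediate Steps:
(160 + 303)²/((-13420 - 30911) + 160633) + 403704/(√(-234783 - 146126)) = 463²/(-44331 + 160633) + 403704/(√(-380909)) = 214369/116302 + 403704/((I*√380909)) = 214369*(1/116302) + 403704*(-I*√380909/380909) = 214369/116302 - 403704*I*√380909/380909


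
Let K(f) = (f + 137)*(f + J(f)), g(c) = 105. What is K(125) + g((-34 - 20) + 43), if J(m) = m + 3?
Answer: 66391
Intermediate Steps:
J(m) = 3 + m
K(f) = (3 + 2*f)*(137 + f) (K(f) = (f + 137)*(f + (3 + f)) = (137 + f)*(3 + 2*f) = (3 + 2*f)*(137 + f))
K(125) + g((-34 - 20) + 43) = (411 + 2*125**2 + 277*125) + 105 = (411 + 2*15625 + 34625) + 105 = (411 + 31250 + 34625) + 105 = 66286 + 105 = 66391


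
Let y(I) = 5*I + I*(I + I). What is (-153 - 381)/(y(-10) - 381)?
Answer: 178/77 ≈ 2.3117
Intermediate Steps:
y(I) = 2*I**2 + 5*I (y(I) = 5*I + I*(2*I) = 5*I + 2*I**2 = 2*I**2 + 5*I)
(-153 - 381)/(y(-10) - 381) = (-153 - 381)/(-10*(5 + 2*(-10)) - 381) = -534/(-10*(5 - 20) - 381) = -534/(-10*(-15) - 381) = -534/(150 - 381) = -534/(-231) = -534*(-1/231) = 178/77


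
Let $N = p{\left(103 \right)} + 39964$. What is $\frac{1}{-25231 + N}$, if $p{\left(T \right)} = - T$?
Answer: $\frac{1}{14630} \approx 6.8353 \cdot 10^{-5}$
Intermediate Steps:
$N = 39861$ ($N = \left(-1\right) 103 + 39964 = -103 + 39964 = 39861$)
$\frac{1}{-25231 + N} = \frac{1}{-25231 + 39861} = \frac{1}{14630}$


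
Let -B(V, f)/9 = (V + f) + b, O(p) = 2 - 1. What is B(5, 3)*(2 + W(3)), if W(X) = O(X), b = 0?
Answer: -216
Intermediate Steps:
O(p) = 1
W(X) = 1
B(V, f) = -9*V - 9*f (B(V, f) = -9*((V + f) + 0) = -9*(V + f) = -9*V - 9*f)
B(5, 3)*(2 + W(3)) = (-9*5 - 9*3)*(2 + 1) = (-45 - 27)*3 = -72*3 = -216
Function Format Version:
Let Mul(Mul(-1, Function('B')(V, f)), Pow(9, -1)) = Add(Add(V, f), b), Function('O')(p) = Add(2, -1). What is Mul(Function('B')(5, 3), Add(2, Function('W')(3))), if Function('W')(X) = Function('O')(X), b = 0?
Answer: -216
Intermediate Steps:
Function('O')(p) = 1
Function('W')(X) = 1
Function('B')(V, f) = Add(Mul(-9, V), Mul(-9, f)) (Function('B')(V, f) = Mul(-9, Add(Add(V, f), 0)) = Mul(-9, Add(V, f)) = Add(Mul(-9, V), Mul(-9, f)))
Mul(Function('B')(5, 3), Add(2, Function('W')(3))) = Mul(Add(Mul(-9, 5), Mul(-9, 3)), Add(2, 1)) = Mul(Add(-45, -27), 3) = Mul(-72, 3) = -216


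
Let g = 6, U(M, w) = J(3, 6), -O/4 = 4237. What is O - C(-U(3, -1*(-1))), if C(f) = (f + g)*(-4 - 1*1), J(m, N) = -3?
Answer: -16903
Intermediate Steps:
O = -16948 (O = -4*4237 = -16948)
U(M, w) = -3
C(f) = -30 - 5*f (C(f) = (f + 6)*(-4 - 1*1) = (6 + f)*(-4 - 1) = (6 + f)*(-5) = -30 - 5*f)
O - C(-U(3, -1*(-1))) = -16948 - (-30 - (-5)*(-3)) = -16948 - (-30 - 5*3) = -16948 - (-30 - 15) = -16948 - 1*(-45) = -16948 + 45 = -16903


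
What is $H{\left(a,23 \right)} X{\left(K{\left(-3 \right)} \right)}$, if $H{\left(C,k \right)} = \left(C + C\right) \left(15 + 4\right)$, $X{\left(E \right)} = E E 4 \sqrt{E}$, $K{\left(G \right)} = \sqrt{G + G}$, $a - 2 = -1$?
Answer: $- 912 \sqrt[4]{-6} \approx -1009.3 - 1009.3 i$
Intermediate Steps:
$a = 1$ ($a = 2 - 1 = 1$)
$K{\left(G \right)} = \sqrt{2} \sqrt{G}$ ($K{\left(G \right)} = \sqrt{2 G} = \sqrt{2} \sqrt{G}$)
$X{\left(E \right)} = 4 E^{\frac{5}{2}}$ ($X{\left(E \right)} = E^{2} \cdot 4 \sqrt{E} = 4 E^{\frac{5}{2}}$)
$H{\left(C,k \right)} = 38 C$ ($H{\left(C,k \right)} = 2 C 19 = 38 C$)
$H{\left(a,23 \right)} X{\left(K{\left(-3 \right)} \right)} = 38 \cdot 1 \cdot 4 \left(\sqrt{2} \sqrt{-3}\right)^{\frac{5}{2}} = 38 \cdot 4 \left(\sqrt{2} i \sqrt{3}\right)^{\frac{5}{2}} = 38 \cdot 4 \left(i \sqrt{6}\right)^{\frac{5}{2}} = 38 \cdot 4 \cdot 6 \sqrt[4]{6} \left(- \sqrt{i}\right) = 38 \left(- 24 \sqrt[4]{6} \sqrt{i}\right) = - 912 \sqrt[4]{6} \sqrt{i}$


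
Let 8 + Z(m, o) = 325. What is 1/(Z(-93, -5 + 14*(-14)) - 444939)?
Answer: -1/444622 ≈ -2.2491e-6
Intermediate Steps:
Z(m, o) = 317 (Z(m, o) = -8 + 325 = 317)
1/(Z(-93, -5 + 14*(-14)) - 444939) = 1/(317 - 444939) = 1/(-444622) = -1/444622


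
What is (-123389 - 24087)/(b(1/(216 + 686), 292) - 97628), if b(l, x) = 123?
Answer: 147476/97505 ≈ 1.5125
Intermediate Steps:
(-123389 - 24087)/(b(1/(216 + 686), 292) - 97628) = (-123389 - 24087)/(123 - 97628) = -147476/(-97505) = -147476*(-1/97505) = 147476/97505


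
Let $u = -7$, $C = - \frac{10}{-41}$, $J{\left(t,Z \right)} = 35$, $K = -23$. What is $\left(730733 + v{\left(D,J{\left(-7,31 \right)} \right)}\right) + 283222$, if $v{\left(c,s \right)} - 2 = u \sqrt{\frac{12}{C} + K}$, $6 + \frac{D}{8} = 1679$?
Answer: $1013957 - \frac{7 \sqrt{655}}{5} \approx 1.0139 \cdot 10^{6}$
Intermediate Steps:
$C = \frac{10}{41}$ ($C = \left(-10\right) \left(- \frac{1}{41}\right) = \frac{10}{41} \approx 0.2439$)
$D = 13384$ ($D = -48 + 8 \cdot 1679 = -48 + 13432 = 13384$)
$v{\left(c,s \right)} = 2 - \frac{7 \sqrt{655}}{5}$ ($v{\left(c,s \right)} = 2 - 7 \sqrt{\frac{12}{\frac{10}{41}} - 23} = 2 - 7 \sqrt{12 \cdot \frac{41}{10} - 23} = 2 - 7 \sqrt{\frac{246}{5} - 23} = 2 - 7 \sqrt{\frac{131}{5}} = 2 - 7 \frac{\sqrt{655}}{5} = 2 - \frac{7 \sqrt{655}}{5}$)
$\left(730733 + v{\left(D,J{\left(-7,31 \right)} \right)}\right) + 283222 = \left(730733 + \left(2 - \frac{7 \sqrt{655}}{5}\right)\right) + 283222 = \left(730735 - \frac{7 \sqrt{655}}{5}\right) + 283222 = 1013957 - \frac{7 \sqrt{655}}{5}$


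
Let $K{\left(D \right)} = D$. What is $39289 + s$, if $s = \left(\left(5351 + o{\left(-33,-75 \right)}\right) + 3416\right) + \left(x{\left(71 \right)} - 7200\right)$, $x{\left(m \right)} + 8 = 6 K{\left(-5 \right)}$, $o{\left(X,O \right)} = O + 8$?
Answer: $40751$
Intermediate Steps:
$o{\left(X,O \right)} = 8 + O$
$x{\left(m \right)} = -38$ ($x{\left(m \right)} = -8 + 6 \left(-5\right) = -8 - 30 = -38$)
$s = 1462$ ($s = \left(\left(5351 + \left(8 - 75\right)\right) + 3416\right) - 7238 = \left(\left(5351 - 67\right) + 3416\right) - 7238 = \left(5284 + 3416\right) - 7238 = 8700 - 7238 = 1462$)
$39289 + s = 39289 + 1462 = 40751$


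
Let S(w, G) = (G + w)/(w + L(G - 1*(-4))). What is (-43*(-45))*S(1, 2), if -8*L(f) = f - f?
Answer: 5805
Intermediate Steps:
L(f) = 0 (L(f) = -(f - f)/8 = -⅛*0 = 0)
S(w, G) = (G + w)/w (S(w, G) = (G + w)/(w + 0) = (G + w)/w)
(-43*(-45))*S(1, 2) = (-43*(-45))*((2 + 1)/1) = 1935*(1*3) = 1935*3 = 5805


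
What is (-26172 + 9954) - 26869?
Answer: -43087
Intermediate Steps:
(-26172 + 9954) - 26869 = -16218 - 26869 = -43087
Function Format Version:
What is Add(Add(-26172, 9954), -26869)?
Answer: -43087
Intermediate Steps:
Add(Add(-26172, 9954), -26869) = Add(-16218, -26869) = -43087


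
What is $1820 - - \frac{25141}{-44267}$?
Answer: $\frac{80540799}{44267} \approx 1819.4$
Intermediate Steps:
$1820 - - \frac{25141}{-44267} = 1820 - \left(-25141\right) \left(- \frac{1}{44267}\right) = 1820 - \frac{25141}{44267} = \frac{80540799}{44267}$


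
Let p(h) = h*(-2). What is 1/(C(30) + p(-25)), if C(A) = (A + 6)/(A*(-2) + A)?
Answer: 5/244 ≈ 0.020492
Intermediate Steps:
p(h) = -2*h
C(A) = -(6 + A)/A (C(A) = (6 + A)/(-2*A + A) = (6 + A)/((-A)) = (6 + A)*(-1/A) = -(6 + A)/A)
1/(C(30) + p(-25)) = 1/((-6 - 1*30)/30 - 2*(-25)) = 1/((-6 - 30)/30 + 50) = 1/((1/30)*(-36) + 50) = 1/(-6/5 + 50) = 1/(244/5) = 5/244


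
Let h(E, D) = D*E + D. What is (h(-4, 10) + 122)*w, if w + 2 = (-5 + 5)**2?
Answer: -184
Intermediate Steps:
h(E, D) = D + D*E
w = -2 (w = -2 + (-5 + 5)**2 = -2 + 0**2 = -2 + 0 = -2)
(h(-4, 10) + 122)*w = (10*(1 - 4) + 122)*(-2) = (10*(-3) + 122)*(-2) = (-30 + 122)*(-2) = 92*(-2) = -184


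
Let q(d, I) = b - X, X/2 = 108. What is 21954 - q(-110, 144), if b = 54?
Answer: 22116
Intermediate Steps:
X = 216 (X = 2*108 = 216)
q(d, I) = -162 (q(d, I) = 54 - 1*216 = 54 - 216 = -162)
21954 - q(-110, 144) = 21954 - 1*(-162) = 21954 + 162 = 22116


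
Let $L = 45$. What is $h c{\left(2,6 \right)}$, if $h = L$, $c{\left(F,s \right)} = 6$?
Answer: $270$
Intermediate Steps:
$h = 45$
$h c{\left(2,6 \right)} = 45 \cdot 6 = 270$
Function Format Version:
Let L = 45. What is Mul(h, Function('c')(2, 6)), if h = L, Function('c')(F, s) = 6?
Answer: 270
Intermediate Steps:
h = 45
Mul(h, Function('c')(2, 6)) = Mul(45, 6) = 270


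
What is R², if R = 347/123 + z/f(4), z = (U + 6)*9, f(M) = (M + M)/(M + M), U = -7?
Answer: 577600/15129 ≈ 38.178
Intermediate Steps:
f(M) = 1 (f(M) = (2*M)/((2*M)) = (2*M)*(1/(2*M)) = 1)
z = -9 (z = (-7 + 6)*9 = -1*9 = -9)
R = -760/123 (R = 347/123 - 9/1 = 347*(1/123) - 9*1 = 347/123 - 9 = -760/123 ≈ -6.1789)
R² = (-760/123)² = 577600/15129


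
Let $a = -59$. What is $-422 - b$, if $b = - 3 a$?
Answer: $-599$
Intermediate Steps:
$b = 177$ ($b = \left(-3\right) \left(-59\right) = 177$)
$-422 - b = -422 - 177 = -599$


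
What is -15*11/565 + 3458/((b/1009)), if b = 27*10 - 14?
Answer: 197131169/14464 ≈ 13629.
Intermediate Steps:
b = 256 (b = 270 - 14 = 256)
-15*11/565 + 3458/((b/1009)) = -15*11/565 + 3458/((256/1009)) = -165*1/565 + 3458/((256*(1/1009))) = -33/113 + 3458/(256/1009) = -33/113 + 3458*(1009/256) = -33/113 + 1744561/128 = 197131169/14464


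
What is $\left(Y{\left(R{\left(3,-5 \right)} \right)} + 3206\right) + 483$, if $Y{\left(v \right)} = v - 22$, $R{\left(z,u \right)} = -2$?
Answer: $3665$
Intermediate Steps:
$Y{\left(v \right)} = -22 + v$
$\left(Y{\left(R{\left(3,-5 \right)} \right)} + 3206\right) + 483 = \left(\left(-22 - 2\right) + 3206\right) + 483 = \left(-24 + 3206\right) + 483 = 3182 + 483 = 3665$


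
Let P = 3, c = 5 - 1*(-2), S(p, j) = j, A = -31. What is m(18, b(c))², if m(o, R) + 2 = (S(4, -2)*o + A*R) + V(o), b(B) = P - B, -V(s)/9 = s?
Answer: 5776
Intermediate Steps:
V(s) = -9*s
c = 7 (c = 5 + 2 = 7)
b(B) = 3 - B
m(o, R) = -2 - 31*R - 11*o (m(o, R) = -2 + ((-2*o - 31*R) - 9*o) = -2 + ((-31*R - 2*o) - 9*o) = -2 + (-31*R - 11*o) = -2 - 31*R - 11*o)
m(18, b(c))² = (-2 - 31*(3 - 1*7) - 11*18)² = (-2 - 31*(3 - 7) - 198)² = (-2 - 31*(-4) - 198)² = (-2 + 124 - 198)² = (-76)² = 5776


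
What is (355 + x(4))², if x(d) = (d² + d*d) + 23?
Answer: 168100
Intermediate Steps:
x(d) = 23 + 2*d² (x(d) = (d² + d²) + 23 = 2*d² + 23 = 23 + 2*d²)
(355 + x(4))² = (355 + (23 + 2*4²))² = (355 + (23 + 2*16))² = (355 + (23 + 32))² = (355 + 55)² = 410² = 168100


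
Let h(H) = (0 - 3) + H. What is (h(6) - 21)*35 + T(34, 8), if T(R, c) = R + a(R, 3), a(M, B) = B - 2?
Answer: -595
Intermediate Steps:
h(H) = -3 + H
a(M, B) = -2 + B
T(R, c) = 1 + R (T(R, c) = R + (-2 + 3) = R + 1 = 1 + R)
(h(6) - 21)*35 + T(34, 8) = ((-3 + 6) - 21)*35 + (1 + 34) = (3 - 21)*35 + 35 = -18*35 + 35 = -630 + 35 = -595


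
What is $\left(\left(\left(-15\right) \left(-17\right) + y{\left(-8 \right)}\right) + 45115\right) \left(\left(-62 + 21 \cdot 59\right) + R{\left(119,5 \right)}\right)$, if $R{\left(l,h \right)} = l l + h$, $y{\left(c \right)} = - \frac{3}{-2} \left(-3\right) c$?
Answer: $696664258$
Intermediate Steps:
$y{\left(c \right)} = - \frac{9 c}{2}$ ($y{\left(c \right)} = \left(-3\right) \left(- \frac{1}{2}\right) \left(-3\right) c = \frac{3}{2} \left(-3\right) c = - \frac{9 c}{2}$)
$R{\left(l,h \right)} = h + l^{2}$ ($R{\left(l,h \right)} = l^{2} + h = h + l^{2}$)
$\left(\left(\left(-15\right) \left(-17\right) + y{\left(-8 \right)}\right) + 45115\right) \left(\left(-62 + 21 \cdot 59\right) + R{\left(119,5 \right)}\right) = \left(\left(\left(-15\right) \left(-17\right) - -36\right) + 45115\right) \left(\left(-62 + 21 \cdot 59\right) + \left(5 + 119^{2}\right)\right) = \left(\left(255 + 36\right) + 45115\right) \left(\left(-62 + 1239\right) + \left(5 + 14161\right)\right) = \left(291 + 45115\right) \left(1177 + 14166\right) = 45406 \cdot 15343 = 696664258$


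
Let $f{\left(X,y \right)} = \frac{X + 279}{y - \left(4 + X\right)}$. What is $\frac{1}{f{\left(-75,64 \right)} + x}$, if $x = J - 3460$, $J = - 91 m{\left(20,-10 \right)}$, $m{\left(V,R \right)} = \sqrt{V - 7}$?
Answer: $- \frac{7003440}{24003322099} + \frac{184275 \sqrt{13}}{24003322099} \approx -0.00026409$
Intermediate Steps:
$m{\left(V,R \right)} = \sqrt{-7 + V}$
$J = - 91 \sqrt{13}$ ($J = - 91 \sqrt{-7 + 20} = - 91 \sqrt{13} \approx -328.1$)
$x = -3460 - 91 \sqrt{13}$ ($x = - 91 \sqrt{13} - 3460 = -3460 - 91 \sqrt{13} \approx -3788.1$)
$f{\left(X,y \right)} = \frac{279 + X}{-4 + y - X}$
$\frac{1}{f{\left(-75,64 \right)} + x} = \frac{1}{\frac{279 - 75}{-4 + 64 - -75} - \left(3460 + 91 \sqrt{13}\right)} = \frac{1}{\frac{1}{-4 + 64 + 75} \cdot 204 - \left(3460 + 91 \sqrt{13}\right)} = \frac{1}{\frac{1}{135} \cdot 204 - \left(3460 + 91 \sqrt{13}\right)} = \frac{1}{\frac{68}{45} - \left(3460 + 91 \sqrt{13}\right)} = \frac{1}{- \frac{155632}{45} - 91 \sqrt{13}}$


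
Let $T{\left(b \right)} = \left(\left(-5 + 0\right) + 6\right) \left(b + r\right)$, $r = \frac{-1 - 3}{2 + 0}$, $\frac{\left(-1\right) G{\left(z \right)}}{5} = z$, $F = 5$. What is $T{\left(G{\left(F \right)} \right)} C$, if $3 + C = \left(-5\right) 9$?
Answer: $1296$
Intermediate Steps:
$G{\left(z \right)} = - 5 z$
$C = -48$ ($C = -3 - 45 = -48$)
$r = -2$ ($r = - \frac{4}{2} = \left(-4\right) \frac{1}{2} = -2$)
$T{\left(b \right)} = -2 + b$ ($T{\left(b \right)} = \left(\left(-5 + 0\right) + 6\right) \left(b - 2\right) = \left(-5 + 6\right) \left(-2 + b\right) = 1 \left(-2 + b\right) = -2 + b$)
$T{\left(G{\left(F \right)} \right)} C = \left(-2 - 25\right) \left(-48\right) = \left(-27\right) \left(-48\right) = 1296$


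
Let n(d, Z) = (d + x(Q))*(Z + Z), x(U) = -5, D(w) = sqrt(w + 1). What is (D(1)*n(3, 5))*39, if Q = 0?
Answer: -780*sqrt(2) ≈ -1103.1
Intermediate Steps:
D(w) = sqrt(1 + w)
n(d, Z) = 2*Z*(-5 + d) (n(d, Z) = (d - 5)*(Z + Z) = (-5 + d)*(2*Z) = 2*Z*(-5 + d))
(D(1)*n(3, 5))*39 = (sqrt(1 + 1)*(2*5*(-5 + 3)))*39 = (sqrt(2)*(2*5*(-2)))*39 = (sqrt(2)*(-20))*39 = -20*sqrt(2)*39 = -780*sqrt(2)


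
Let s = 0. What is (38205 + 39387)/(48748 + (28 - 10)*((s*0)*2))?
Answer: 19398/12187 ≈ 1.5917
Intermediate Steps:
(38205 + 39387)/(48748 + (28 - 10)*((s*0)*2)) = (38205 + 39387)/(48748 + (28 - 10)*((0*0)*2)) = 77592/(48748 + 18*(0*2)) = 77592/(48748 + 18*0) = 77592/(48748 + 0) = 77592/48748 = 77592*(1/48748) = 19398/12187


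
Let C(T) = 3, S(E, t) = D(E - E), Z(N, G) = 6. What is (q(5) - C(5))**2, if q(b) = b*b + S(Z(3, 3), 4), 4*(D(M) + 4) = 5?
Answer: 5929/16 ≈ 370.56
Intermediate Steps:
D(M) = -11/4 (D(M) = -4 + (1/4)*5 = -4 + 5/4 = -11/4)
S(E, t) = -11/4
q(b) = -11/4 + b**2 (q(b) = b*b - 11/4 = b**2 - 11/4 = -11/4 + b**2)
(q(5) - C(5))**2 = ((-11/4 + 5**2) - 1*3)**2 = ((-11/4 + 25) - 3)**2 = (89/4 - 3)**2 = (77/4)**2 = 5929/16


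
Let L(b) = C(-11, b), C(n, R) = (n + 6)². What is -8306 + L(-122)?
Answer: -8281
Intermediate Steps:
C(n, R) = (6 + n)²
L(b) = 25 (L(b) = (6 - 11)² = (-5)² = 25)
-8306 + L(-122) = -8306 + 25 = -8281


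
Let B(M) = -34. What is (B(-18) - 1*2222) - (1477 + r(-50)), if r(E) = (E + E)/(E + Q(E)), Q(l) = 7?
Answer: -160619/43 ≈ -3735.3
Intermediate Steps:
r(E) = 2*E/(7 + E) (r(E) = (E + E)/(E + 7) = (2*E)/(7 + E) = 2*E/(7 + E))
(B(-18) - 1*2222) - (1477 + r(-50)) = (-34 - 1*2222) - (1477 + 2*(-50)/(7 - 50)) = (-34 - 2222) - (1477 + 2*(-50)/(-43)) = -2256 - (1477 + 2*(-50)*(-1/43)) = -2256 - (1477 + 100/43) = -2256 - 1*63611/43 = -2256 - 63611/43 = -160619/43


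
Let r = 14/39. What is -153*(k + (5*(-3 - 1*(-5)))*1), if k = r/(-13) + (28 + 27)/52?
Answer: -1140819/676 ≈ -1687.6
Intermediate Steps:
r = 14/39 (r = 14*(1/39) = 14/39 ≈ 0.35897)
k = 2089/2028 (k = (14/39)/(-13) + (28 + 27)/52 = (14/39)*(-1/13) + 55*(1/52) = -14/507 + 55/52 = 2089/2028 ≈ 1.0301)
-153*(k + (5*(-3 - 1*(-5)))*1) = -153*(2089/2028 + (5*(-3 - 1*(-5)))*1) = -153*(2089/2028 + (5*(-3 + 5))*1) = -153*(2089/2028 + (5*2)*1) = -153*(2089/2028 + 10*1) = -153*(2089/2028 + 10) = -153*22369/2028 = -1140819/676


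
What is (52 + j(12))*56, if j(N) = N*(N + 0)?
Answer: 10976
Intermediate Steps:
j(N) = N² (j(N) = N*N = N²)
(52 + j(12))*56 = (52 + 12²)*56 = (52 + 144)*56 = 196*56 = 10976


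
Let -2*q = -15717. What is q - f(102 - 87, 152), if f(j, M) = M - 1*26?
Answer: 15465/2 ≈ 7732.5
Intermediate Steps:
f(j, M) = -26 + M (f(j, M) = M - 26 = -26 + M)
q = 15717/2 (q = -½*(-15717) = 15717/2 ≈ 7858.5)
q - f(102 - 87, 152) = 15717/2 - (-26 + 152) = 15717/2 - 1*126 = 15717/2 - 126 = 15465/2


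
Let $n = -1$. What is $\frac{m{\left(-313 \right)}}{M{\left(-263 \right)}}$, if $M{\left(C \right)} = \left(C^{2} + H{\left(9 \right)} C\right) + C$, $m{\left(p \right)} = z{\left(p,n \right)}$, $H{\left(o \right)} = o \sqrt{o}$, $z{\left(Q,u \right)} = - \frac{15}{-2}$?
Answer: $\frac{3}{24722} \approx 0.00012135$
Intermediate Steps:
$z{\left(Q,u \right)} = \frac{15}{2}$ ($z{\left(Q,u \right)} = \left(-15\right) \left(- \frac{1}{2}\right) = \frac{15}{2}$)
$H{\left(o \right)} = o^{\frac{3}{2}}$
$m{\left(p \right)} = \frac{15}{2}$
$M{\left(C \right)} = C^{2} + 28 C$ ($M{\left(C \right)} = \left(C^{2} + 9^{\frac{3}{2}} C\right) + C = \left(C^{2} + 27 C\right) + C = C^{2} + 28 C$)
$\frac{m{\left(-313 \right)}}{M{\left(-263 \right)}} = \frac{15}{2 \left(- 263 \left(28 - 263\right)\right)} = \frac{15}{2 \left(\left(-263\right) \left(-235\right)\right)} = \frac{15}{2 \cdot 61805} = \frac{15}{2} \cdot \frac{1}{61805} = \frac{3}{24722}$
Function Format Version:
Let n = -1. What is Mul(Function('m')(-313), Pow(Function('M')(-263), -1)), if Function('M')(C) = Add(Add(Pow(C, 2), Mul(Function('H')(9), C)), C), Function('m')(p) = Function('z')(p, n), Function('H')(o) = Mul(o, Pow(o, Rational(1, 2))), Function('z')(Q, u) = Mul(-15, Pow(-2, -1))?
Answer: Rational(3, 24722) ≈ 0.00012135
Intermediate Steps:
Function('z')(Q, u) = Rational(15, 2) (Function('z')(Q, u) = Mul(-15, Rational(-1, 2)) = Rational(15, 2))
Function('H')(o) = Pow(o, Rational(3, 2))
Function('m')(p) = Rational(15, 2)
Function('M')(C) = Add(Pow(C, 2), Mul(28, C)) (Function('M')(C) = Add(Add(Pow(C, 2), Mul(Pow(9, Rational(3, 2)), C)), C) = Add(Add(Pow(C, 2), Mul(27, C)), C) = Add(Pow(C, 2), Mul(28, C)))
Mul(Function('m')(-313), Pow(Function('M')(-263), -1)) = Mul(Rational(15, 2), Pow(Mul(-263, Add(28, -263)), -1)) = Mul(Rational(15, 2), Pow(Mul(-263, -235), -1)) = Mul(Rational(15, 2), Pow(61805, -1)) = Mul(Rational(15, 2), Rational(1, 61805)) = Rational(3, 24722)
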